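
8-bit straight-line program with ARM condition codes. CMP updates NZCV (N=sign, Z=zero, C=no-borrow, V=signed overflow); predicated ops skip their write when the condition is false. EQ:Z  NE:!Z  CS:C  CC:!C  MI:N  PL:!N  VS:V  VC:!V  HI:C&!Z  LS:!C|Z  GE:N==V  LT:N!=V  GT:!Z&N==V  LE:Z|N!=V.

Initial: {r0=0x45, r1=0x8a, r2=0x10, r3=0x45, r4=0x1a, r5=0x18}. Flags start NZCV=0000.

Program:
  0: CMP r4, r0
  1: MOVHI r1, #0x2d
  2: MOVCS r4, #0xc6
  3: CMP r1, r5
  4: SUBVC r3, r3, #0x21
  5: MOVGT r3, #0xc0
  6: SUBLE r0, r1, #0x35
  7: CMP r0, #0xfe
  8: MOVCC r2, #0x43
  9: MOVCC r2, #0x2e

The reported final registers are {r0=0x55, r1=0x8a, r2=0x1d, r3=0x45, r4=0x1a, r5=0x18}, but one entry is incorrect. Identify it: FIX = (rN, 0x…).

FIX = (r2, 0x2e)

0: ✓ CMP  NZCV=1000
1: · MOVHI
2: · MOVCS
3: ✓ CMP  NZCV=0011
4: · SUBVC
5: · MOVGT
6: ✓ SUBLE  r0←0x55
7: ✓ CMP  NZCV=0000
8: ✓ MOVCC  r2←0x43
9: ✓ MOVCC  r2←0x2e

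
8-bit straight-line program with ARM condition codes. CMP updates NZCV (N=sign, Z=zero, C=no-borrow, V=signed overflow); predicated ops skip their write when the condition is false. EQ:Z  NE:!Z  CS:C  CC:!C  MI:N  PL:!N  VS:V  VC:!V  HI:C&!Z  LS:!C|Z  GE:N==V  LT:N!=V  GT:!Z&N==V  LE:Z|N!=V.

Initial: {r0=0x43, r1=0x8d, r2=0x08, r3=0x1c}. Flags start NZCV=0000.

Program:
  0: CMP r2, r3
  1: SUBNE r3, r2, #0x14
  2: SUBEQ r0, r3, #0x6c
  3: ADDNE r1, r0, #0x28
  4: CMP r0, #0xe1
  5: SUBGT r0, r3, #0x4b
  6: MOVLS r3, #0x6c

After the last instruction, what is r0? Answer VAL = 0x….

VAL = 0xa9

[0] flags=1000 → (cmp)
[1] flags=1000 NE?T → r3=0xf4
[2] flags=1000 EQ?F → skip
[3] flags=1000 NE?T → r1=0x6b
[4] flags=0000 → (cmp)
[5] flags=0000 GT?T → r0=0xa9
[6] flags=0000 LS?T → r3=0x6c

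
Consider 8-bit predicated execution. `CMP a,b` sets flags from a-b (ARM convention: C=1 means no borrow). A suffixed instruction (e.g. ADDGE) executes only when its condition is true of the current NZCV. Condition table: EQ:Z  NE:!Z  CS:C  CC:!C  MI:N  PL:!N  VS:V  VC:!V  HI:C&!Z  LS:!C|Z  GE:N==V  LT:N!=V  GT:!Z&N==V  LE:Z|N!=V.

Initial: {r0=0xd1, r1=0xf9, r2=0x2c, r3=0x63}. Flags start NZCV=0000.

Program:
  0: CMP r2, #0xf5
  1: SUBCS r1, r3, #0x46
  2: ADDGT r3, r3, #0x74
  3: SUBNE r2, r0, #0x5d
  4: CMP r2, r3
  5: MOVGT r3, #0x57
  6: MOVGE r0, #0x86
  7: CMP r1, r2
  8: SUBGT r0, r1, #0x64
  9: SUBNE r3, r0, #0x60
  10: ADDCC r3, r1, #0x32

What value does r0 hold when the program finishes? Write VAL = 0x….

VAL = 0x86

[0] flags=0000 → (cmp)
[1] flags=0000 CS?F → skip
[2] flags=0000 GT?T → r3=0xd7
[3] flags=0000 NE?T → r2=0x74
[4] flags=1001 → (cmp)
[5] flags=1001 GT?T → r3=0x57
[6] flags=1001 GE?T → r0=0x86
[7] flags=1010 → (cmp)
[8] flags=1010 GT?F → skip
[9] flags=1010 NE?T → r3=0x26
[10] flags=1010 CC?F → skip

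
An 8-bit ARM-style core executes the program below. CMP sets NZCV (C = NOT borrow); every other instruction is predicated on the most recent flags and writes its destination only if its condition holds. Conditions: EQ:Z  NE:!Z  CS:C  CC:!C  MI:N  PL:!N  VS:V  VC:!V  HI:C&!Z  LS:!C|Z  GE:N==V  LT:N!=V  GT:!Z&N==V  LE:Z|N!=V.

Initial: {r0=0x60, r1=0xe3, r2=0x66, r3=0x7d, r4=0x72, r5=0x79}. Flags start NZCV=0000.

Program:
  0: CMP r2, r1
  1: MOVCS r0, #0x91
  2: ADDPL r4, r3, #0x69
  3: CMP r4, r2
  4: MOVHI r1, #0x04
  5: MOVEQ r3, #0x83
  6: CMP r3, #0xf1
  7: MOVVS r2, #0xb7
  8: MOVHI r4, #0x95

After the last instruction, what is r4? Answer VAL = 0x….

0: ✓ CMP  NZCV=1001
1: · MOVCS
2: · ADDPL
3: ✓ CMP  NZCV=0010
4: ✓ MOVHI  r1←0x04
5: · MOVEQ
6: ✓ CMP  NZCV=1001
7: ✓ MOVVS  r2←0xb7
8: · MOVHI

VAL = 0x72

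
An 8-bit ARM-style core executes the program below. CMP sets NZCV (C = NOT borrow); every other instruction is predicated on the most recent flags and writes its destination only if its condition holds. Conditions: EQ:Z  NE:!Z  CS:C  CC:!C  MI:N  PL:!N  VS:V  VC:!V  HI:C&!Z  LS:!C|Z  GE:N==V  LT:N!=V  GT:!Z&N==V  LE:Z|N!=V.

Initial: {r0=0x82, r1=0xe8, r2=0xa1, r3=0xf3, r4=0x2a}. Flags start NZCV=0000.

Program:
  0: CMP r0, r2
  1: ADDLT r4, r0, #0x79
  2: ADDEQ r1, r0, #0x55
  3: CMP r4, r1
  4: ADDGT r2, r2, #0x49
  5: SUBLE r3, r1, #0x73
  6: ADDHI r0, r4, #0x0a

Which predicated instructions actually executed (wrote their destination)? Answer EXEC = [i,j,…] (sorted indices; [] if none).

EXEC = [1,4,6]

0: ✓ CMP  NZCV=1000
1: ✓ ADDLT  r4←0xfb
2: · ADDEQ
3: ✓ CMP  NZCV=0010
4: ✓ ADDGT  r2←0xea
5: · SUBLE
6: ✓ ADDHI  r0←0x05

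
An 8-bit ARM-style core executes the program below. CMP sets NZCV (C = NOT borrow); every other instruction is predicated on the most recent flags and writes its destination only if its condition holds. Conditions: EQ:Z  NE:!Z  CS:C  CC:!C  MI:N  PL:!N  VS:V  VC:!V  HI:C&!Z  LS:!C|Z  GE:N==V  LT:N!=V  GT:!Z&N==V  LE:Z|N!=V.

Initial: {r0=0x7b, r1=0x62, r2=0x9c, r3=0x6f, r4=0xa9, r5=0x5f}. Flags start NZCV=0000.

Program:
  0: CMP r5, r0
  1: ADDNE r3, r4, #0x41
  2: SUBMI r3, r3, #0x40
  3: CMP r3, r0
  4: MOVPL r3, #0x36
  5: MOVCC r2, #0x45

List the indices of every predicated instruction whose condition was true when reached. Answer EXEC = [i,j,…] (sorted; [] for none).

[0] flags=1000 → (cmp)
[1] flags=1000 NE?T → r3=0xea
[2] flags=1000 MI?T → r3=0xaa
[3] flags=0011 → (cmp)
[4] flags=0011 PL?T → r3=0x36
[5] flags=0011 CC?F → skip

EXEC = [1,2,4]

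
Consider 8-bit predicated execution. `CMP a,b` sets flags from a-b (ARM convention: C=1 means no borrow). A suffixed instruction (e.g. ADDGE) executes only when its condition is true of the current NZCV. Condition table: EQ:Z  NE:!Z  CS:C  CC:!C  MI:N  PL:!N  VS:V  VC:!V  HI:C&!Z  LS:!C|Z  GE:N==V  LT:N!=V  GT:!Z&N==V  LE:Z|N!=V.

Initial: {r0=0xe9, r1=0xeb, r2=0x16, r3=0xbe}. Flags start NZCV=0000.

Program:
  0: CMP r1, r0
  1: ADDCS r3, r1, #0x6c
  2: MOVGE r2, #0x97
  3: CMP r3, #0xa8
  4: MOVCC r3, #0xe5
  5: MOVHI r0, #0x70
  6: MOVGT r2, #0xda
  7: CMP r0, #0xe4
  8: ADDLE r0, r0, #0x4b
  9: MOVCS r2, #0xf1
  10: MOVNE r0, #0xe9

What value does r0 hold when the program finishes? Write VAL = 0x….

[0] flags=0010 → (cmp)
[1] flags=0010 CS?T → r3=0x57
[2] flags=0010 GE?T → r2=0x97
[3] flags=1001 → (cmp)
[4] flags=1001 CC?T → r3=0xe5
[5] flags=1001 HI?F → skip
[6] flags=1001 GT?T → r2=0xda
[7] flags=0010 → (cmp)
[8] flags=0010 LE?F → skip
[9] flags=0010 CS?T → r2=0xf1
[10] flags=0010 NE?T → r0=0xe9

VAL = 0xe9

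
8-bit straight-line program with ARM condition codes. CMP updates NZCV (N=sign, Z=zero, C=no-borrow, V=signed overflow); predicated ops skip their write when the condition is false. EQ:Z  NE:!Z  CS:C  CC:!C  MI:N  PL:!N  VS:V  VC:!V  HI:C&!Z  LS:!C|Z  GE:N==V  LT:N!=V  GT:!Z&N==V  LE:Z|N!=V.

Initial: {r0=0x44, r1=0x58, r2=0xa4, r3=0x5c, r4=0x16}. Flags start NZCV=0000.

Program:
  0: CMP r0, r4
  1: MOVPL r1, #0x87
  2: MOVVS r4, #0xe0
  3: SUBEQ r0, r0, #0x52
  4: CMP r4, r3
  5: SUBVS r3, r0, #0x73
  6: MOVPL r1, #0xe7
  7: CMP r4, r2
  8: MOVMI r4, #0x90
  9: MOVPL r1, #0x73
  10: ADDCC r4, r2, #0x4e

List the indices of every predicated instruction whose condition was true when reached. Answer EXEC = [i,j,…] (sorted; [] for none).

[0] flags=0010 → (cmp)
[1] flags=0010 PL?T → r1=0x87
[2] flags=0010 VS?F → skip
[3] flags=0010 EQ?F → skip
[4] flags=1000 → (cmp)
[5] flags=1000 VS?F → skip
[6] flags=1000 PL?F → skip
[7] flags=0000 → (cmp)
[8] flags=0000 MI?F → skip
[9] flags=0000 PL?T → r1=0x73
[10] flags=0000 CC?T → r4=0xf2

EXEC = [1,9,10]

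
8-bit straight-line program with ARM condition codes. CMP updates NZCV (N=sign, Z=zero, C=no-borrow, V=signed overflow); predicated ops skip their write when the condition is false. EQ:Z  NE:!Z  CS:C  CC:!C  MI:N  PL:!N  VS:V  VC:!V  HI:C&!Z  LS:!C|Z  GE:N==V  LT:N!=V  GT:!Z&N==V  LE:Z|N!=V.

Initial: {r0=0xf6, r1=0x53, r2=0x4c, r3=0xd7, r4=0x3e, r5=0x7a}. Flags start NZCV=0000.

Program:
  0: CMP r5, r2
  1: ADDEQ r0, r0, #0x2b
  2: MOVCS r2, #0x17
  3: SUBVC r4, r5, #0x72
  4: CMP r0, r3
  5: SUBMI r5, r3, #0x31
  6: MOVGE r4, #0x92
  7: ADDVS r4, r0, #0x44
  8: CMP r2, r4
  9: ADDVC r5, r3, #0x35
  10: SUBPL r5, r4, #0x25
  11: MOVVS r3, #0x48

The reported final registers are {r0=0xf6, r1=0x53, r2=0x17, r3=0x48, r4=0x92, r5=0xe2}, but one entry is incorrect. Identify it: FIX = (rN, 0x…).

[0] flags=0010 → (cmp)
[1] flags=0010 EQ?F → skip
[2] flags=0010 CS?T → r2=0x17
[3] flags=0010 VC?T → r4=0x08
[4] flags=0010 → (cmp)
[5] flags=0010 MI?F → skip
[6] flags=0010 GE?T → r4=0x92
[7] flags=0010 VS?F → skip
[8] flags=1001 → (cmp)
[9] flags=1001 VC?F → skip
[10] flags=1001 PL?F → skip
[11] flags=1001 VS?T → r3=0x48

FIX = (r5, 0x7a)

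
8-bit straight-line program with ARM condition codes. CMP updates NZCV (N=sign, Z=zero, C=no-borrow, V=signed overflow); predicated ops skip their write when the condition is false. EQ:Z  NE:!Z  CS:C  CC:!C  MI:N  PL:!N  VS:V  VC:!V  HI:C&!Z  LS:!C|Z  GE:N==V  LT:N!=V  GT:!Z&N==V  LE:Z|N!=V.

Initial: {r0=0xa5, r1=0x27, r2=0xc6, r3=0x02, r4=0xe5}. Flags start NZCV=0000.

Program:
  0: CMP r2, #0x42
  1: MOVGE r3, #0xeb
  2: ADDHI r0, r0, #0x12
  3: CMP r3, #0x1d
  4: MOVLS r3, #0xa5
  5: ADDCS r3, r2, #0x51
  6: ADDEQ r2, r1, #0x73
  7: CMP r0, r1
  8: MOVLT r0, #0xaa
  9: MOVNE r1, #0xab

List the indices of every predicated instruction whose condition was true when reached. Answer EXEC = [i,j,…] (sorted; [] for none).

EXEC = [2,4,8,9]

[0] flags=1010 → (cmp)
[1] flags=1010 GE?F → skip
[2] flags=1010 HI?T → r0=0xb7
[3] flags=1000 → (cmp)
[4] flags=1000 LS?T → r3=0xa5
[5] flags=1000 CS?F → skip
[6] flags=1000 EQ?F → skip
[7] flags=1010 → (cmp)
[8] flags=1010 LT?T → r0=0xaa
[9] flags=1010 NE?T → r1=0xab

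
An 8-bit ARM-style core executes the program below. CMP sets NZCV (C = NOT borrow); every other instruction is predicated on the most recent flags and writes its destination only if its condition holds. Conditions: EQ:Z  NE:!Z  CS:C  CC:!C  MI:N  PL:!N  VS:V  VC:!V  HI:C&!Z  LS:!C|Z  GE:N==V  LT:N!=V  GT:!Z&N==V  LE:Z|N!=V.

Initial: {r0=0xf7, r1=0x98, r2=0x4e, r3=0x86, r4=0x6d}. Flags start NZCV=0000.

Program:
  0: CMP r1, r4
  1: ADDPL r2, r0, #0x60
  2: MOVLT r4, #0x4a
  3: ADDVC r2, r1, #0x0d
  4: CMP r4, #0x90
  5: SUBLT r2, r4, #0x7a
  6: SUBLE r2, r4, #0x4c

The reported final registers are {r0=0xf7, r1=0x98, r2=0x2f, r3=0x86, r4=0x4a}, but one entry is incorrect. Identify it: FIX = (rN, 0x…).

FIX = (r2, 0x57)

[0] flags=0011 → (cmp)
[1] flags=0011 PL?T → r2=0x57
[2] flags=0011 LT?T → r4=0x4a
[3] flags=0011 VC?F → skip
[4] flags=1001 → (cmp)
[5] flags=1001 LT?F → skip
[6] flags=1001 LE?F → skip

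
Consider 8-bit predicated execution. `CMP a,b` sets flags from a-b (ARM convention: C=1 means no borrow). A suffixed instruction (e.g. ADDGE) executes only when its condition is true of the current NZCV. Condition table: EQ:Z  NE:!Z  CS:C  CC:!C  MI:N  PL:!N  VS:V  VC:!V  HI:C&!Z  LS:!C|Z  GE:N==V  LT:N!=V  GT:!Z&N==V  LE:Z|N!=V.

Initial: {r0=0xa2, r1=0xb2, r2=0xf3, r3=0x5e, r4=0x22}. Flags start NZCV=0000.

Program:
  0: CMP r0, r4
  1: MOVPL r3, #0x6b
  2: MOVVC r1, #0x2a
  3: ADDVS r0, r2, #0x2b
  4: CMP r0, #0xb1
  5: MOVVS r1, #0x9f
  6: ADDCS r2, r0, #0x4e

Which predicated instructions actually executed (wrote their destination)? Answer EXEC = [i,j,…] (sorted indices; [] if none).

0: ✓ CMP  NZCV=1010
1: · MOVPL
2: ✓ MOVVC  r1←0x2a
3: · ADDVS
4: ✓ CMP  NZCV=1000
5: · MOVVS
6: · ADDCS

EXEC = [2]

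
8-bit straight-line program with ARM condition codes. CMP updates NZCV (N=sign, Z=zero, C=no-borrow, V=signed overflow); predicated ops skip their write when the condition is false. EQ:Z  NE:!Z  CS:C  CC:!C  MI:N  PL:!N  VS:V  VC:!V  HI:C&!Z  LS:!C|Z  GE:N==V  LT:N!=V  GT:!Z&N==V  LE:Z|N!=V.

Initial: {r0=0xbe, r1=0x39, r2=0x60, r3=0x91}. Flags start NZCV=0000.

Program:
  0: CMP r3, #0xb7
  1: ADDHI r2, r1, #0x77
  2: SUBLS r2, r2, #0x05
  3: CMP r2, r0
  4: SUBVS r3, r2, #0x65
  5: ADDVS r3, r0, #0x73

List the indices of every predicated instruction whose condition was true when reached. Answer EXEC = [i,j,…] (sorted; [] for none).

EXEC = [2,4,5]

[0] flags=1000 → (cmp)
[1] flags=1000 HI?F → skip
[2] flags=1000 LS?T → r2=0x5b
[3] flags=1001 → (cmp)
[4] flags=1001 VS?T → r3=0xf6
[5] flags=1001 VS?T → r3=0x31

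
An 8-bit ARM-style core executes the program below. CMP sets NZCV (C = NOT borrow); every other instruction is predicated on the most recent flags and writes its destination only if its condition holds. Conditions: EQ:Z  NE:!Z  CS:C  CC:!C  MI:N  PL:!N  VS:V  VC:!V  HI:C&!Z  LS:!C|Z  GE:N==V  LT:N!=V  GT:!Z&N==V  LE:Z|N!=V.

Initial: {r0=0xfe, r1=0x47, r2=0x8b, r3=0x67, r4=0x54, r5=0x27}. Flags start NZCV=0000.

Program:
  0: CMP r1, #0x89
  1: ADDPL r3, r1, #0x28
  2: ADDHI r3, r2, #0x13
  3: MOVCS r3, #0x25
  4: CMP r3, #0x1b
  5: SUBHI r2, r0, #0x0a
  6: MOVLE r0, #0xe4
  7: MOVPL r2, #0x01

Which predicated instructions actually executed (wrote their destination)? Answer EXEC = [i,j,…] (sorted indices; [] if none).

0: ✓ CMP  NZCV=1001
1: · ADDPL
2: · ADDHI
3: · MOVCS
4: ✓ CMP  NZCV=0010
5: ✓ SUBHI  r2←0xf4
6: · MOVLE
7: ✓ MOVPL  r2←0x01

EXEC = [5,7]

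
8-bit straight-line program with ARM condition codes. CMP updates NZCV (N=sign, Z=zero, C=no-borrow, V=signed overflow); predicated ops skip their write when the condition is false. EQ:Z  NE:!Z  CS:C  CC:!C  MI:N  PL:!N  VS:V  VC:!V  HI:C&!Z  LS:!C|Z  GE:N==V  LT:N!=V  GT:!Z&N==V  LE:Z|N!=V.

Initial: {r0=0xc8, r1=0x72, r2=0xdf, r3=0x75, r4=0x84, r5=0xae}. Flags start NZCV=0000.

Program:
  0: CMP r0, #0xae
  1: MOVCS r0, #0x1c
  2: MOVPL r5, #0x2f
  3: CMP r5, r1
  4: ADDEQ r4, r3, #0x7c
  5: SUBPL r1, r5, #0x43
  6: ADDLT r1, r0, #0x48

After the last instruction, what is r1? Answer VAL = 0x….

VAL = 0x64

[0] flags=0010 → (cmp)
[1] flags=0010 CS?T → r0=0x1c
[2] flags=0010 PL?T → r5=0x2f
[3] flags=1000 → (cmp)
[4] flags=1000 EQ?F → skip
[5] flags=1000 PL?F → skip
[6] flags=1000 LT?T → r1=0x64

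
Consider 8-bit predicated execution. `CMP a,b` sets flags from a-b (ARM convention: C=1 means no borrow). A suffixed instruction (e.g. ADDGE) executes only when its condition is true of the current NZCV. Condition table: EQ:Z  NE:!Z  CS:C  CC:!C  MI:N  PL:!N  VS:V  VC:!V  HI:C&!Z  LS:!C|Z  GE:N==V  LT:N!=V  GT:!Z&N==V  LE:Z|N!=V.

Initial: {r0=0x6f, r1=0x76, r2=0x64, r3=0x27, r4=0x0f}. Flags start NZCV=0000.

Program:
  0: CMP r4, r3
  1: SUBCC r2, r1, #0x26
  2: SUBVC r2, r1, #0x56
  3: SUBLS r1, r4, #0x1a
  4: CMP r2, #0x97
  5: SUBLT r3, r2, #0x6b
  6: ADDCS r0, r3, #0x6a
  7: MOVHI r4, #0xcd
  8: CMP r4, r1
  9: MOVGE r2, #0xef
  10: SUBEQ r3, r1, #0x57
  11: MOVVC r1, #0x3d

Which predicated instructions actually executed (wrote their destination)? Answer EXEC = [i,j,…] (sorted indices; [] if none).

EXEC = [1,2,3,9,11]

[0] flags=1000 → (cmp)
[1] flags=1000 CC?T → r2=0x50
[2] flags=1000 VC?T → r2=0x20
[3] flags=1000 LS?T → r1=0xf5
[4] flags=1001 → (cmp)
[5] flags=1001 LT?F → skip
[6] flags=1001 CS?F → skip
[7] flags=1001 HI?F → skip
[8] flags=0000 → (cmp)
[9] flags=0000 GE?T → r2=0xef
[10] flags=0000 EQ?F → skip
[11] flags=0000 VC?T → r1=0x3d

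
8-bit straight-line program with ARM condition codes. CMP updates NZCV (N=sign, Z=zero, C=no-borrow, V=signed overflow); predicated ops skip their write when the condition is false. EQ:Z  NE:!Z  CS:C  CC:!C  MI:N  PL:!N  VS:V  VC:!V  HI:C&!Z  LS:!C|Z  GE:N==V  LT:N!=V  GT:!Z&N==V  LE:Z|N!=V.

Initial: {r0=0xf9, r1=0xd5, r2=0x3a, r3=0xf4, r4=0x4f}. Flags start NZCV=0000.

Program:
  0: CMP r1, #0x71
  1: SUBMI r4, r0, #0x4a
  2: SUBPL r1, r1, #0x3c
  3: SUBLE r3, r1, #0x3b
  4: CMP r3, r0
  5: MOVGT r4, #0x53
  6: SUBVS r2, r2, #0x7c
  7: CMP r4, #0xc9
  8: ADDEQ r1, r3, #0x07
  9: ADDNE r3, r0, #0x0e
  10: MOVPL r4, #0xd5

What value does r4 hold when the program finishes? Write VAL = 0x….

0: ✓ CMP  NZCV=0011
1: · SUBMI
2: ✓ SUBPL  r1←0x99
3: ✓ SUBLE  r3←0x5e
4: ✓ CMP  NZCV=0000
5: ✓ MOVGT  r4←0x53
6: · SUBVS
7: ✓ CMP  NZCV=1001
8: · ADDEQ
9: ✓ ADDNE  r3←0x07
10: · MOVPL

VAL = 0x53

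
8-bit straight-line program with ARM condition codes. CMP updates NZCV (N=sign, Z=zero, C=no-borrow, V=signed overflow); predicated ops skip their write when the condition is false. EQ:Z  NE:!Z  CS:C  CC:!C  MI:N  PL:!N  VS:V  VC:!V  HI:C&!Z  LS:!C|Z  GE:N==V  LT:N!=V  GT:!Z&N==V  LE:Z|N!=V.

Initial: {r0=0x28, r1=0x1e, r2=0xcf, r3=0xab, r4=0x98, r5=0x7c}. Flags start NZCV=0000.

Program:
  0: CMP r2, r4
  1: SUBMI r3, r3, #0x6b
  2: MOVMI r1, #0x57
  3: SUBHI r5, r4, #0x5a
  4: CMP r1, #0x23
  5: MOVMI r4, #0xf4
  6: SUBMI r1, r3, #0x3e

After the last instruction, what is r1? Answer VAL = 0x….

0: ✓ CMP  NZCV=0010
1: · SUBMI
2: · MOVMI
3: ✓ SUBHI  r5←0x3e
4: ✓ CMP  NZCV=1000
5: ✓ MOVMI  r4←0xf4
6: ✓ SUBMI  r1←0x6d

VAL = 0x6d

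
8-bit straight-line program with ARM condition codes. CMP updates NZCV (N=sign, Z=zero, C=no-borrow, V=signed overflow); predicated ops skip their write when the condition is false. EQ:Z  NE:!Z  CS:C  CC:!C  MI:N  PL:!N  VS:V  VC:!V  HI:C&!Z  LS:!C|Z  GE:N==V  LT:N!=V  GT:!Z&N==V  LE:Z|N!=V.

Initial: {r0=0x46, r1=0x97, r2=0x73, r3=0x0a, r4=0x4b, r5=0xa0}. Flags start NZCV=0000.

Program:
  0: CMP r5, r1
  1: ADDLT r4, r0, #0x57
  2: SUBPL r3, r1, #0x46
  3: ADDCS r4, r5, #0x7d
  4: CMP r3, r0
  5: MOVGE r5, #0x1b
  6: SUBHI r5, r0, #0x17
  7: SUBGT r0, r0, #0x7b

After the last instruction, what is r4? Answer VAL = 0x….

VAL = 0x1d

[0] flags=0010 → (cmp)
[1] flags=0010 LT?F → skip
[2] flags=0010 PL?T → r3=0x51
[3] flags=0010 CS?T → r4=0x1d
[4] flags=0010 → (cmp)
[5] flags=0010 GE?T → r5=0x1b
[6] flags=0010 HI?T → r5=0x2f
[7] flags=0010 GT?T → r0=0xcb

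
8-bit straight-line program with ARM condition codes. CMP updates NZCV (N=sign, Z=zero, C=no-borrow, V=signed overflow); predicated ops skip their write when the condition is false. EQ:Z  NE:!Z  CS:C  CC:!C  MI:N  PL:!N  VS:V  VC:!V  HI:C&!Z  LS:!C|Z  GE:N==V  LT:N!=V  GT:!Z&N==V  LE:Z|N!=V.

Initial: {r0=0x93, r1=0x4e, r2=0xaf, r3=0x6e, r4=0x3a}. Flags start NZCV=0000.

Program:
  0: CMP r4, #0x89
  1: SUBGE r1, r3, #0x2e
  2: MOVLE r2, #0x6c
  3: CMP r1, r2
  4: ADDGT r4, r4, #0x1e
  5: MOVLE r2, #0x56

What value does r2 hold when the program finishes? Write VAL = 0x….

VAL = 0xaf

[0] flags=1001 → (cmp)
[1] flags=1001 GE?T → r1=0x40
[2] flags=1001 LE?F → skip
[3] flags=1001 → (cmp)
[4] flags=1001 GT?T → r4=0x58
[5] flags=1001 LE?F → skip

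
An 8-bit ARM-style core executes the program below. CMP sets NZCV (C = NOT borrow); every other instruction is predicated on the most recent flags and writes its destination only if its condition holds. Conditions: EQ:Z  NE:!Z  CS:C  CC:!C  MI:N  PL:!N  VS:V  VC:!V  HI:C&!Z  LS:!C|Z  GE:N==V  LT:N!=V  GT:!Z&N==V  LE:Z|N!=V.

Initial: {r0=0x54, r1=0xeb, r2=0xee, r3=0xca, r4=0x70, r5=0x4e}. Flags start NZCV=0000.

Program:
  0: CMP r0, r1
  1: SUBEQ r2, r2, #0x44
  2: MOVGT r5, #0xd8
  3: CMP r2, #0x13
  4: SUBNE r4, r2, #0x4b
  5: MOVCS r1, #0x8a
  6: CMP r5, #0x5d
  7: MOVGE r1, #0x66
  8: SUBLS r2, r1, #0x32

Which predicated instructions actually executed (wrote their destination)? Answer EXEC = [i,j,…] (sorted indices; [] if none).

EXEC = [2,4,5]

0: ✓ CMP  NZCV=0000
1: · SUBEQ
2: ✓ MOVGT  r5←0xd8
3: ✓ CMP  NZCV=1010
4: ✓ SUBNE  r4←0xa3
5: ✓ MOVCS  r1←0x8a
6: ✓ CMP  NZCV=0011
7: · MOVGE
8: · SUBLS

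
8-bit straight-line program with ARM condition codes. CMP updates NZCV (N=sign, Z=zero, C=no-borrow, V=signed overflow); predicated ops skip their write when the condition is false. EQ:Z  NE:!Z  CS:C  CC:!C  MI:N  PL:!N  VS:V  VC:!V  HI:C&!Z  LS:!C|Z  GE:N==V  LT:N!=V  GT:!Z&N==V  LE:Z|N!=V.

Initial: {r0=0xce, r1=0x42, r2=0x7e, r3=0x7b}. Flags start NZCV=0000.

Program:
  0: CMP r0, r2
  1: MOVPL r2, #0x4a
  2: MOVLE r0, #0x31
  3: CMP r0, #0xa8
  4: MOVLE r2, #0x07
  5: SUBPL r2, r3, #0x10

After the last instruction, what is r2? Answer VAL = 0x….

[0] flags=0011 → (cmp)
[1] flags=0011 PL?T → r2=0x4a
[2] flags=0011 LE?T → r0=0x31
[3] flags=1001 → (cmp)
[4] flags=1001 LE?F → skip
[5] flags=1001 PL?F → skip

VAL = 0x4a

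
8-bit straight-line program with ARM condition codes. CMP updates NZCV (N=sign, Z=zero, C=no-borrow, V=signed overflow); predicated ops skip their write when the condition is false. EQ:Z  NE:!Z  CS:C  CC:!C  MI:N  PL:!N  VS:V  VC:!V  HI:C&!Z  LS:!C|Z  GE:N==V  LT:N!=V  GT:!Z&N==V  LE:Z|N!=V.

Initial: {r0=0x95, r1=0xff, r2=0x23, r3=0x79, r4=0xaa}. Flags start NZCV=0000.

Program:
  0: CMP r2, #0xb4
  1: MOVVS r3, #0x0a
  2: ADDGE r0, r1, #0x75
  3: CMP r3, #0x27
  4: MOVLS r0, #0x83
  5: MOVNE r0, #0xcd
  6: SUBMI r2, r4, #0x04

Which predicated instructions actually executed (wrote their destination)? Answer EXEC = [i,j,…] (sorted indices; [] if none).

[0] flags=0000 → (cmp)
[1] flags=0000 VS?F → skip
[2] flags=0000 GE?T → r0=0x74
[3] flags=0010 → (cmp)
[4] flags=0010 LS?F → skip
[5] flags=0010 NE?T → r0=0xcd
[6] flags=0010 MI?F → skip

EXEC = [2,5]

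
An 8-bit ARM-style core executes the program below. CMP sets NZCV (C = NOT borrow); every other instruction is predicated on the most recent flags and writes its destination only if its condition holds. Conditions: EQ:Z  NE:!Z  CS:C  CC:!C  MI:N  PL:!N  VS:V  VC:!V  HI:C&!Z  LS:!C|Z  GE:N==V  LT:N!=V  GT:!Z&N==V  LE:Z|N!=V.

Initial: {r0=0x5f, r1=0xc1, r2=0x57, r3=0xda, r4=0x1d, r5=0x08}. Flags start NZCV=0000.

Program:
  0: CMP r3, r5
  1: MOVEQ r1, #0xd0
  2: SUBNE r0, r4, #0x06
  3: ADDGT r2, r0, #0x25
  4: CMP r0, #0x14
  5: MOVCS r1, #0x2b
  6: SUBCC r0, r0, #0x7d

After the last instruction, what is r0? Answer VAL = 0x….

[0] flags=1010 → (cmp)
[1] flags=1010 EQ?F → skip
[2] flags=1010 NE?T → r0=0x17
[3] flags=1010 GT?F → skip
[4] flags=0010 → (cmp)
[5] flags=0010 CS?T → r1=0x2b
[6] flags=0010 CC?F → skip

VAL = 0x17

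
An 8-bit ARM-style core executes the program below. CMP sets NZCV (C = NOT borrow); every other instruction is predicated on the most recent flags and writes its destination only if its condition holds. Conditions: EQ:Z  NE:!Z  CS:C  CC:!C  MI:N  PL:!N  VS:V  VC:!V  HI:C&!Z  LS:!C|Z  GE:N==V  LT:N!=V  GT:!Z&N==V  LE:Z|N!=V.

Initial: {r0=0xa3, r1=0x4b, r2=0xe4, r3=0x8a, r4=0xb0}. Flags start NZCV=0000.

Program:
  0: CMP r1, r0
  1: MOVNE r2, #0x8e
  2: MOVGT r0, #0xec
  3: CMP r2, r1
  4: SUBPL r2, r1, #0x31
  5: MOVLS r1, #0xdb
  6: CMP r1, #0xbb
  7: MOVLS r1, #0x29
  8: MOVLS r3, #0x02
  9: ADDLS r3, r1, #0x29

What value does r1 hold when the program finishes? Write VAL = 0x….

VAL = 0x29

0: ✓ CMP  NZCV=1001
1: ✓ MOVNE  r2←0x8e
2: ✓ MOVGT  r0←0xec
3: ✓ CMP  NZCV=0011
4: ✓ SUBPL  r2←0x1a
5: · MOVLS
6: ✓ CMP  NZCV=1001
7: ✓ MOVLS  r1←0x29
8: ✓ MOVLS  r3←0x02
9: ✓ ADDLS  r3←0x52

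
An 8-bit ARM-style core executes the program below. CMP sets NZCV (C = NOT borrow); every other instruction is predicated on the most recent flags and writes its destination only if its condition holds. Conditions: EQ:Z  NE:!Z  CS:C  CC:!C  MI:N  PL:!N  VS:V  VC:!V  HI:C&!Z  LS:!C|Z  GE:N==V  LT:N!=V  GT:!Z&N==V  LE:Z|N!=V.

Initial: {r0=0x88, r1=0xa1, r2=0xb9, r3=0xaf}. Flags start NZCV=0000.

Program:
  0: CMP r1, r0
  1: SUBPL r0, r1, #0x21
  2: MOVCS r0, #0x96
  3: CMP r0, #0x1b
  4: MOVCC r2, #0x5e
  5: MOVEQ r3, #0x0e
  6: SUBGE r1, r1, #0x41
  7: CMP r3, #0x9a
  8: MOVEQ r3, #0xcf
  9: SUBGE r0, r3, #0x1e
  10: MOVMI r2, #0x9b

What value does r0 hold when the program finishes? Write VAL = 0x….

VAL = 0x91

0: ✓ CMP  NZCV=0010
1: ✓ SUBPL  r0←0x80
2: ✓ MOVCS  r0←0x96
3: ✓ CMP  NZCV=0011
4: · MOVCC
5: · MOVEQ
6: · SUBGE
7: ✓ CMP  NZCV=0010
8: · MOVEQ
9: ✓ SUBGE  r0←0x91
10: · MOVMI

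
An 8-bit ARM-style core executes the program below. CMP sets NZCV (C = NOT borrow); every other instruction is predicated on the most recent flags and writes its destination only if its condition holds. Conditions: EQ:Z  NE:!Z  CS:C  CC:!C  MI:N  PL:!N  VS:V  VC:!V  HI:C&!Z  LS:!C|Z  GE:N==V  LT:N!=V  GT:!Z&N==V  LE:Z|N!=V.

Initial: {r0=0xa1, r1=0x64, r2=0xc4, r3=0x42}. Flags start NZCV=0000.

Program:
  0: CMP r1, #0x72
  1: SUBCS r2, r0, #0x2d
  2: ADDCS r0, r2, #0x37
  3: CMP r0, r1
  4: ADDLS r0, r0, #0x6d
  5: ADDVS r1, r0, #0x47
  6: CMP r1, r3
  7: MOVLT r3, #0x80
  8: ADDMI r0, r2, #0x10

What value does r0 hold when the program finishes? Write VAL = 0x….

VAL = 0xd4

[0] flags=1000 → (cmp)
[1] flags=1000 CS?F → skip
[2] flags=1000 CS?F → skip
[3] flags=0011 → (cmp)
[4] flags=0011 LS?F → skip
[5] flags=0011 VS?T → r1=0xe8
[6] flags=1010 → (cmp)
[7] flags=1010 LT?T → r3=0x80
[8] flags=1010 MI?T → r0=0xd4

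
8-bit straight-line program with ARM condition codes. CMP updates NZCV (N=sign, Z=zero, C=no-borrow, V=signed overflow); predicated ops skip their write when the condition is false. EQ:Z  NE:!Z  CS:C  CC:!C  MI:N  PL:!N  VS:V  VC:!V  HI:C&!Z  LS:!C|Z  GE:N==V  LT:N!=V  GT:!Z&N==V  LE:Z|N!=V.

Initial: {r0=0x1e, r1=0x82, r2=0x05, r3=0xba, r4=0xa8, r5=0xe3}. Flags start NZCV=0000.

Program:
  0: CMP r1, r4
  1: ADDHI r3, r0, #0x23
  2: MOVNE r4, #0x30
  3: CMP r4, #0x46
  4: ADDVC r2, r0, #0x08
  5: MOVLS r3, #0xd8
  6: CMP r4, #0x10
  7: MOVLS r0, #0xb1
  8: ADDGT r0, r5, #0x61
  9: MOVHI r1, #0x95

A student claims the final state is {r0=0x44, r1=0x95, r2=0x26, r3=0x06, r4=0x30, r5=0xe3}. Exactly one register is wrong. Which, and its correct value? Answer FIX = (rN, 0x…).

FIX = (r3, 0xd8)

0: ✓ CMP  NZCV=1000
1: · ADDHI
2: ✓ MOVNE  r4←0x30
3: ✓ CMP  NZCV=1000
4: ✓ ADDVC  r2←0x26
5: ✓ MOVLS  r3←0xd8
6: ✓ CMP  NZCV=0010
7: · MOVLS
8: ✓ ADDGT  r0←0x44
9: ✓ MOVHI  r1←0x95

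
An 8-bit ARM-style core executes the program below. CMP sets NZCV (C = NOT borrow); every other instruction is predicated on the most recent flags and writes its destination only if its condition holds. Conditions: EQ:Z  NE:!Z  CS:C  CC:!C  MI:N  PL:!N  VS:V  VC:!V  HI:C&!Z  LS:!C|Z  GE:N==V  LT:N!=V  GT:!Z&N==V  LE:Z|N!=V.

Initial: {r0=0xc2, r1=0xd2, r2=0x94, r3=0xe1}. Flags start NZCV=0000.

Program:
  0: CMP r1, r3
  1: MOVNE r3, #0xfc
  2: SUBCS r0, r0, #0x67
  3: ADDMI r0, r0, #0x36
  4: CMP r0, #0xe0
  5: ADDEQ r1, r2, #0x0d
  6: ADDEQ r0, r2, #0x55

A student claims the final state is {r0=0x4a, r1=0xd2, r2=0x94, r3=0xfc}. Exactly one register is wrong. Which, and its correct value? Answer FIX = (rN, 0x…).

FIX = (r0, 0xf8)

0: ✓ CMP  NZCV=1000
1: ✓ MOVNE  r3←0xfc
2: · SUBCS
3: ✓ ADDMI  r0←0xf8
4: ✓ CMP  NZCV=0010
5: · ADDEQ
6: · ADDEQ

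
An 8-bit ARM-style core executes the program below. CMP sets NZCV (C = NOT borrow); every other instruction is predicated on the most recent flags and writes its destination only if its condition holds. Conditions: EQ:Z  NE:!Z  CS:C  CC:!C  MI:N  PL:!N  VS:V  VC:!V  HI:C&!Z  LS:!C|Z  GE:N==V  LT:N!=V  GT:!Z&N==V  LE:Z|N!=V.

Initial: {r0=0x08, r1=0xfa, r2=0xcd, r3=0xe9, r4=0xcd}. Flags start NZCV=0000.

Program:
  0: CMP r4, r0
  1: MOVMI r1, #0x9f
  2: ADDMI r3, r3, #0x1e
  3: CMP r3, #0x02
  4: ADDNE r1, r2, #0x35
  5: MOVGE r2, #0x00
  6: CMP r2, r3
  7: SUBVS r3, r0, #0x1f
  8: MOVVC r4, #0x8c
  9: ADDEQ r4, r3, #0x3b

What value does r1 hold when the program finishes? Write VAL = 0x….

VAL = 0x02

0: ✓ CMP  NZCV=1010
1: ✓ MOVMI  r1←0x9f
2: ✓ ADDMI  r3←0x07
3: ✓ CMP  NZCV=0010
4: ✓ ADDNE  r1←0x02
5: ✓ MOVGE  r2←0x00
6: ✓ CMP  NZCV=1000
7: · SUBVS
8: ✓ MOVVC  r4←0x8c
9: · ADDEQ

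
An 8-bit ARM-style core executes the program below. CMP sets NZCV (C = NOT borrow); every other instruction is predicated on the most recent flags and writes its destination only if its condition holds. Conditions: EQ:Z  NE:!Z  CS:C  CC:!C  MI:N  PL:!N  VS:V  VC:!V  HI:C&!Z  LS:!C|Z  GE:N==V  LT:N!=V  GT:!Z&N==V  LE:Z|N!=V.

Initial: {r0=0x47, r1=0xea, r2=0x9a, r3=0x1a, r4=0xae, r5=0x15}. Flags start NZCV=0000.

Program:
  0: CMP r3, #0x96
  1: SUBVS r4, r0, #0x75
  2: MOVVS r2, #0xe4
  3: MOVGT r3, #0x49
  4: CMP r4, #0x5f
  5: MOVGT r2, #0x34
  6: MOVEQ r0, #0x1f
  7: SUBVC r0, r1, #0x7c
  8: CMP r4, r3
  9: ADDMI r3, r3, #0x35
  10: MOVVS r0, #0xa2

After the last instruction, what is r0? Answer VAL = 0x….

VAL = 0x47

0: ✓ CMP  NZCV=1001
1: ✓ SUBVS  r4←0xd2
2: ✓ MOVVS  r2←0xe4
3: ✓ MOVGT  r3←0x49
4: ✓ CMP  NZCV=0011
5: · MOVGT
6: · MOVEQ
7: · SUBVC
8: ✓ CMP  NZCV=1010
9: ✓ ADDMI  r3←0x7e
10: · MOVVS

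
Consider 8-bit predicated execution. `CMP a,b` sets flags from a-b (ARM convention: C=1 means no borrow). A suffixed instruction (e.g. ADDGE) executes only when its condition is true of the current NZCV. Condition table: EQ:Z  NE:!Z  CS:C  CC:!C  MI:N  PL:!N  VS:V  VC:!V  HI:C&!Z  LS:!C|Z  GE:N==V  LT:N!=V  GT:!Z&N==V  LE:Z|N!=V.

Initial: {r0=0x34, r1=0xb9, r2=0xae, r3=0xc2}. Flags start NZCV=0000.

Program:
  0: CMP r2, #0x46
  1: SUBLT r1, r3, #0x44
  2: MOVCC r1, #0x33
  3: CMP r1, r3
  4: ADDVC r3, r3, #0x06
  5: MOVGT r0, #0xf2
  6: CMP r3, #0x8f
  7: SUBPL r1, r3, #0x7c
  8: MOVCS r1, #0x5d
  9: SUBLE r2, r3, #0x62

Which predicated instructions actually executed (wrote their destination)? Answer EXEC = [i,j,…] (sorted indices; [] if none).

EXEC = [1,5,7,8]

0: ✓ CMP  NZCV=0011
1: ✓ SUBLT  r1←0x7e
2: · MOVCC
3: ✓ CMP  NZCV=1001
4: · ADDVC
5: ✓ MOVGT  r0←0xf2
6: ✓ CMP  NZCV=0010
7: ✓ SUBPL  r1←0x46
8: ✓ MOVCS  r1←0x5d
9: · SUBLE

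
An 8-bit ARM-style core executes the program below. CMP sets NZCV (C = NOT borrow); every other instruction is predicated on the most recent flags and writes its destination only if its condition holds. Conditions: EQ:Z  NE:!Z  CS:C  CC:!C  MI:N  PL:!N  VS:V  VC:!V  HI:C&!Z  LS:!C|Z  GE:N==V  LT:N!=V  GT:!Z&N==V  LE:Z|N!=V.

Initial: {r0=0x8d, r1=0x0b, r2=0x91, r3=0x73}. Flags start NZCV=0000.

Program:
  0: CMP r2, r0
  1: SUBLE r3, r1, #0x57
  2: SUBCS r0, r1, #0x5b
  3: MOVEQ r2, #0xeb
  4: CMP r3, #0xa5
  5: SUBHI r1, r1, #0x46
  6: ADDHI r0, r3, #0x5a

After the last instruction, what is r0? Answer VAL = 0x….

[0] flags=0010 → (cmp)
[1] flags=0010 LE?F → skip
[2] flags=0010 CS?T → r0=0xb0
[3] flags=0010 EQ?F → skip
[4] flags=1001 → (cmp)
[5] flags=1001 HI?F → skip
[6] flags=1001 HI?F → skip

VAL = 0xb0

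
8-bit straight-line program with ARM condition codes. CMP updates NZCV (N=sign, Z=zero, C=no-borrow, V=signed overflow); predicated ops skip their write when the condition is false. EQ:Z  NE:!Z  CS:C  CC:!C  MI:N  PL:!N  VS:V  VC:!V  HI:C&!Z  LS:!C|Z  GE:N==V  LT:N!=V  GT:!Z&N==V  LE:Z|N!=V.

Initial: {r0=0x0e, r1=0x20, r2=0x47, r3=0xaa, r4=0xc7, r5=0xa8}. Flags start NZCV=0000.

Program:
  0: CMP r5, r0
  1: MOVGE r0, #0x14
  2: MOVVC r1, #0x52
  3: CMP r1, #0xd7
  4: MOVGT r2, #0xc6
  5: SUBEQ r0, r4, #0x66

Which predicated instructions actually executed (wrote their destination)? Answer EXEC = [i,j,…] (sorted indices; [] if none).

0: ✓ CMP  NZCV=1010
1: · MOVGE
2: ✓ MOVVC  r1←0x52
3: ✓ CMP  NZCV=0000
4: ✓ MOVGT  r2←0xc6
5: · SUBEQ

EXEC = [2,4]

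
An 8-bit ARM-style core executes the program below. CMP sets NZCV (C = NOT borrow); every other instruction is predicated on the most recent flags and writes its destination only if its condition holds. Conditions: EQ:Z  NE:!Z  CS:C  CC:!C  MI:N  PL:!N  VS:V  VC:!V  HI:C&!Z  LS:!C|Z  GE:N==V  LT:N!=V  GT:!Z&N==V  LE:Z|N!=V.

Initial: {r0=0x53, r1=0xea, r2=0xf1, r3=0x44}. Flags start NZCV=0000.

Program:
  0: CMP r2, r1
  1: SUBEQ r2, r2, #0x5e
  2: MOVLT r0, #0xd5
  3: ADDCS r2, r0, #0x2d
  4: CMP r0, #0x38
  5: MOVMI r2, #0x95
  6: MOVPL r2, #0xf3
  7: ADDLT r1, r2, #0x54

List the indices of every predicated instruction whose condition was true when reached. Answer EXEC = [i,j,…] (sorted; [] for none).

0: ✓ CMP  NZCV=0010
1: · SUBEQ
2: · MOVLT
3: ✓ ADDCS  r2←0x80
4: ✓ CMP  NZCV=0010
5: · MOVMI
6: ✓ MOVPL  r2←0xf3
7: · ADDLT

EXEC = [3,6]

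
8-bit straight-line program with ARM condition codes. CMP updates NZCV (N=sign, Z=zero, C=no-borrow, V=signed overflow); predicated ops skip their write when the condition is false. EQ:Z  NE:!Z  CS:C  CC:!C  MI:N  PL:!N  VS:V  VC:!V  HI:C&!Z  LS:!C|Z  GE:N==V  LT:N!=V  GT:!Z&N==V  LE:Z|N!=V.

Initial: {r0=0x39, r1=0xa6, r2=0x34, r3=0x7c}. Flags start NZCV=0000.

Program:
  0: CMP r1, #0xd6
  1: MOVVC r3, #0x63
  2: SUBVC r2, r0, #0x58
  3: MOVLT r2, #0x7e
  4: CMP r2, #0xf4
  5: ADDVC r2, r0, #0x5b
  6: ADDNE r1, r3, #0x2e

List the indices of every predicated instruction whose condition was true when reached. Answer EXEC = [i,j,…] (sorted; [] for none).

EXEC = [1,2,3,6]

0: ✓ CMP  NZCV=1000
1: ✓ MOVVC  r3←0x63
2: ✓ SUBVC  r2←0xe1
3: ✓ MOVLT  r2←0x7e
4: ✓ CMP  NZCV=1001
5: · ADDVC
6: ✓ ADDNE  r1←0x91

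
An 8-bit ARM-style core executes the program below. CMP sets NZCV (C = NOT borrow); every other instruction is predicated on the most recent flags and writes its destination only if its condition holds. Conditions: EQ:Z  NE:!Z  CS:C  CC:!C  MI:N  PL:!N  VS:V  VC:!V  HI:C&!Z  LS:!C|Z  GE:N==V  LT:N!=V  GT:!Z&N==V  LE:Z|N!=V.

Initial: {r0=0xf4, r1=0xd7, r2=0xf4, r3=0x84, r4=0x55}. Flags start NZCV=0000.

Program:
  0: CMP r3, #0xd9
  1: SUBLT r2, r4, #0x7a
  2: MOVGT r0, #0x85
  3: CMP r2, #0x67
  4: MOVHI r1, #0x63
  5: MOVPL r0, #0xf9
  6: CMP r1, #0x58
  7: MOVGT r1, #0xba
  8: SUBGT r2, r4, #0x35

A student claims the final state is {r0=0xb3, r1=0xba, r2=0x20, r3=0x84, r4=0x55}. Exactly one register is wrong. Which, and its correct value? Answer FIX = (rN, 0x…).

FIX = (r0, 0xf9)

0: ✓ CMP  NZCV=1000
1: ✓ SUBLT  r2←0xdb
2: · MOVGT
3: ✓ CMP  NZCV=0011
4: ✓ MOVHI  r1←0x63
5: ✓ MOVPL  r0←0xf9
6: ✓ CMP  NZCV=0010
7: ✓ MOVGT  r1←0xba
8: ✓ SUBGT  r2←0x20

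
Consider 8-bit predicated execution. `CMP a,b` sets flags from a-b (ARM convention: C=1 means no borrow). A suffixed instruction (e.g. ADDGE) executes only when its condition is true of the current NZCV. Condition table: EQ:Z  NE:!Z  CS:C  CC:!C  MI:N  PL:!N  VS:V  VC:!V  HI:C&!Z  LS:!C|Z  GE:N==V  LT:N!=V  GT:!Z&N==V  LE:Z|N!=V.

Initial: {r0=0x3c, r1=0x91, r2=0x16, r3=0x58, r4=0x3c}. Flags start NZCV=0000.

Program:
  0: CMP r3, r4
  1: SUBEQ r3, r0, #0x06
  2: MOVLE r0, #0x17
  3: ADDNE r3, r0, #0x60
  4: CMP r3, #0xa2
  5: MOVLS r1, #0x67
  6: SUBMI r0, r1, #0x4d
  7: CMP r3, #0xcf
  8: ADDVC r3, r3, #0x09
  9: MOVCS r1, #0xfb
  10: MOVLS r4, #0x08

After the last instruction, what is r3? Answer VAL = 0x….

VAL = 0xa5

0: ✓ CMP  NZCV=0010
1: · SUBEQ
2: · MOVLE
3: ✓ ADDNE  r3←0x9c
4: ✓ CMP  NZCV=1000
5: ✓ MOVLS  r1←0x67
6: ✓ SUBMI  r0←0x1a
7: ✓ CMP  NZCV=1000
8: ✓ ADDVC  r3←0xa5
9: · MOVCS
10: ✓ MOVLS  r4←0x08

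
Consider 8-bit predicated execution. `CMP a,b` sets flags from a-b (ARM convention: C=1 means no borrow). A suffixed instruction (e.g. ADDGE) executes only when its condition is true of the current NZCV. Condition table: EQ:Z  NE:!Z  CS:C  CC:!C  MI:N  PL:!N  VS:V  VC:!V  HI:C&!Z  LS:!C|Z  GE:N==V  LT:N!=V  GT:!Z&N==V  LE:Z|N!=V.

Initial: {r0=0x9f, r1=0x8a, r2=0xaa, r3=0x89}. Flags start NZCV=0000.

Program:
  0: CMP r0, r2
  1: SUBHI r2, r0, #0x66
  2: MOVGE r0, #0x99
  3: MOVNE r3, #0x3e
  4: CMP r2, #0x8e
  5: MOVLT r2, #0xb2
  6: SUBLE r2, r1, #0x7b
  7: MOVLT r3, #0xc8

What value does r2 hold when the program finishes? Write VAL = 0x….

VAL = 0xaa

[0] flags=1000 → (cmp)
[1] flags=1000 HI?F → skip
[2] flags=1000 GE?F → skip
[3] flags=1000 NE?T → r3=0x3e
[4] flags=0010 → (cmp)
[5] flags=0010 LT?F → skip
[6] flags=0010 LE?F → skip
[7] flags=0010 LT?F → skip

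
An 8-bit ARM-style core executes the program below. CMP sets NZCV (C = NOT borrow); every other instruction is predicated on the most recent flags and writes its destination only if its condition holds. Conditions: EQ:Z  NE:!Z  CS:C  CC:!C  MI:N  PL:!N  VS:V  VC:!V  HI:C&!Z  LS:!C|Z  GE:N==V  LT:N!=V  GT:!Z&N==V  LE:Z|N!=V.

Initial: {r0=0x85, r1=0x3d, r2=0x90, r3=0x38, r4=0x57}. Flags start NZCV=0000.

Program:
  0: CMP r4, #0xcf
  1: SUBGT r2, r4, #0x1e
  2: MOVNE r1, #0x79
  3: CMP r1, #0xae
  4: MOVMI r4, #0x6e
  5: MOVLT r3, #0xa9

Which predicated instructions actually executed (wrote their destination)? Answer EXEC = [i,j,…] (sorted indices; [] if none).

EXEC = [1,2,4]

[0] flags=1001 → (cmp)
[1] flags=1001 GT?T → r2=0x39
[2] flags=1001 NE?T → r1=0x79
[3] flags=1001 → (cmp)
[4] flags=1001 MI?T → r4=0x6e
[5] flags=1001 LT?F → skip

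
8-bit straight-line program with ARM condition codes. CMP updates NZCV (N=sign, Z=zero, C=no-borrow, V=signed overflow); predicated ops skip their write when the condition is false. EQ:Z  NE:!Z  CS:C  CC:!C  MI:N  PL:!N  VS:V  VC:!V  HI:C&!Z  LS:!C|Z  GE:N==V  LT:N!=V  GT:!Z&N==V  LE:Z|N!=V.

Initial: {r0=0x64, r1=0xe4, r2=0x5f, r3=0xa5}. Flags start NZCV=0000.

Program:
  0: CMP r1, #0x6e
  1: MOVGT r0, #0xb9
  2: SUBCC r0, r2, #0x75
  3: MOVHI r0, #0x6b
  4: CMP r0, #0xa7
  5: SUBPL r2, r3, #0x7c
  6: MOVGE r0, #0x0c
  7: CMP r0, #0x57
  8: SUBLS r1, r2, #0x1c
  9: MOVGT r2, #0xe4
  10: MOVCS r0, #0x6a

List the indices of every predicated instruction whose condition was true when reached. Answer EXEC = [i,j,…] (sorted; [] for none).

EXEC = [3,6,8]

0: ✓ CMP  NZCV=0011
1: · MOVGT
2: · SUBCC
3: ✓ MOVHI  r0←0x6b
4: ✓ CMP  NZCV=1001
5: · SUBPL
6: ✓ MOVGE  r0←0x0c
7: ✓ CMP  NZCV=1000
8: ✓ SUBLS  r1←0x43
9: · MOVGT
10: · MOVCS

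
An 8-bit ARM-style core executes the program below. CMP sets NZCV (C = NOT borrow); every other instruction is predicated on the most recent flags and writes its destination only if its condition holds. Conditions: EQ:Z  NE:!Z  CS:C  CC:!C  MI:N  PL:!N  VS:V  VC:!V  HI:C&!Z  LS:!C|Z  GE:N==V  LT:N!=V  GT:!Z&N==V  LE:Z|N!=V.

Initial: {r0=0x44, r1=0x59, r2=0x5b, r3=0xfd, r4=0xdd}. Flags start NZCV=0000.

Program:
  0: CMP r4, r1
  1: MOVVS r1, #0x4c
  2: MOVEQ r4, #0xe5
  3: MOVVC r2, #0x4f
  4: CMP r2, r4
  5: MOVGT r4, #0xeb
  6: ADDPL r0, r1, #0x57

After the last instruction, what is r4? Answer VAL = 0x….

[0] flags=1010 → (cmp)
[1] flags=1010 VS?F → skip
[2] flags=1010 EQ?F → skip
[3] flags=1010 VC?T → r2=0x4f
[4] flags=0000 → (cmp)
[5] flags=0000 GT?T → r4=0xeb
[6] flags=0000 PL?T → r0=0xb0

VAL = 0xeb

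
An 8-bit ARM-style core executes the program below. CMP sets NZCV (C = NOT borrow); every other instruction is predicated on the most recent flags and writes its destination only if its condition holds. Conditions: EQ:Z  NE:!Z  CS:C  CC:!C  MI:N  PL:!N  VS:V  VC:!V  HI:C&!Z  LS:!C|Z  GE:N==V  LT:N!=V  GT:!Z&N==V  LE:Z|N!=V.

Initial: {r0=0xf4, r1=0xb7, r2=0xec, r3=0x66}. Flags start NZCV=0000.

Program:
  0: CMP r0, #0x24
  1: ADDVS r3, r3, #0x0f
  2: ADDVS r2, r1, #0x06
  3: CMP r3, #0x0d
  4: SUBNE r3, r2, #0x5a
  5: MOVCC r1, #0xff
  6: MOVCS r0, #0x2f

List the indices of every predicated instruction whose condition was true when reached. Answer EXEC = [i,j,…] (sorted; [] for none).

0: ✓ CMP  NZCV=1010
1: · ADDVS
2: · ADDVS
3: ✓ CMP  NZCV=0010
4: ✓ SUBNE  r3←0x92
5: · MOVCC
6: ✓ MOVCS  r0←0x2f

EXEC = [4,6]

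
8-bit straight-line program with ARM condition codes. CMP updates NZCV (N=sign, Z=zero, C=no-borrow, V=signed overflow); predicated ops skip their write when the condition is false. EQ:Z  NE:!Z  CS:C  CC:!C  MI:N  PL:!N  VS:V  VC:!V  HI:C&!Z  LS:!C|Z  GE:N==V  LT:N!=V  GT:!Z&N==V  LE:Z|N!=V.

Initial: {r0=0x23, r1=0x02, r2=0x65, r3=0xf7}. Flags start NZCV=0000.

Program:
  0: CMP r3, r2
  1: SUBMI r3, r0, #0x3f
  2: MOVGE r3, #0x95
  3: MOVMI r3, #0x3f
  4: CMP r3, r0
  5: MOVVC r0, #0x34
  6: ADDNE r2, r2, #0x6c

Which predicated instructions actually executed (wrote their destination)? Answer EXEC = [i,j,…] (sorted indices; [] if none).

0: ✓ CMP  NZCV=1010
1: ✓ SUBMI  r3←0xe4
2: · MOVGE
3: ✓ MOVMI  r3←0x3f
4: ✓ CMP  NZCV=0010
5: ✓ MOVVC  r0←0x34
6: ✓ ADDNE  r2←0xd1

EXEC = [1,3,5,6]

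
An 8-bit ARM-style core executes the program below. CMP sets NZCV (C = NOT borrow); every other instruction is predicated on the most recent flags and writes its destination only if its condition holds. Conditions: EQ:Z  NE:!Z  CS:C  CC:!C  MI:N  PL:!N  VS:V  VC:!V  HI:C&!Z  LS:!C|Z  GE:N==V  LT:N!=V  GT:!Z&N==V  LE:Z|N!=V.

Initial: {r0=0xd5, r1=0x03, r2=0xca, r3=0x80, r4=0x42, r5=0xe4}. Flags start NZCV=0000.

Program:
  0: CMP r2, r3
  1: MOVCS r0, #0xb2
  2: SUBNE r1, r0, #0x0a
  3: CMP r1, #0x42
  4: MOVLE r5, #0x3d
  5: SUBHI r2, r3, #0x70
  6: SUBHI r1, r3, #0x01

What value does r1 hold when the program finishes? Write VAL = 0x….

0: ✓ CMP  NZCV=0010
1: ✓ MOVCS  r0←0xb2
2: ✓ SUBNE  r1←0xa8
3: ✓ CMP  NZCV=0011
4: ✓ MOVLE  r5←0x3d
5: ✓ SUBHI  r2←0x10
6: ✓ SUBHI  r1←0x7f

VAL = 0x7f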